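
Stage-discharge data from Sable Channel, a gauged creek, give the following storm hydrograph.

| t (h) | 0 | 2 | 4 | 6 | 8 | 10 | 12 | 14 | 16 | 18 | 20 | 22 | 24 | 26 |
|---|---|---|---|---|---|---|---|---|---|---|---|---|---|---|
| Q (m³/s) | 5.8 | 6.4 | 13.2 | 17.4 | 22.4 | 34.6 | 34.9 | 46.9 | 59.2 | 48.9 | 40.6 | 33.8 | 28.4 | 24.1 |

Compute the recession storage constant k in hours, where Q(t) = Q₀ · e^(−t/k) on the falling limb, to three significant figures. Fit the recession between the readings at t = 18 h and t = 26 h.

k ≈ 11.3 h

On the falling limb, Q drops from 48.9 to 24.1 m³/s between t = 18 h and t = 26 h (Δt = 8 h).
k = −Δt / ln(Q₂/Q₁) = −8 / ln(24.1/48.9) = 11.3 h.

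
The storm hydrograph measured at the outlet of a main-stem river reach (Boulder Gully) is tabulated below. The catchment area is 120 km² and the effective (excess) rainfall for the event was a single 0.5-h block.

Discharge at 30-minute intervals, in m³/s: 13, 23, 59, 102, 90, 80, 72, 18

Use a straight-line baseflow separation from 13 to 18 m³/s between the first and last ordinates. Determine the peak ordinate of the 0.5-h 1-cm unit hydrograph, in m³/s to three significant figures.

Direct runoff: 0.00, 9.29, 44.57, 86.86, 74.14, 63.43, 54.71, 0.00 m³/s; ΣQ_DR = 333.0 m³/s, peak = 86.86 m³/s.
Runoff depth d = ΣQ_DR·Δt / A = 333.0 × 1800 / (120 km²) = 4.995 mm.
The 1-cm UH is the DRH scaled by (10 mm)/d, so U_p = 86.86 × 10/4.995 = 174 m³/s.

U_p ≈ 174 m³/s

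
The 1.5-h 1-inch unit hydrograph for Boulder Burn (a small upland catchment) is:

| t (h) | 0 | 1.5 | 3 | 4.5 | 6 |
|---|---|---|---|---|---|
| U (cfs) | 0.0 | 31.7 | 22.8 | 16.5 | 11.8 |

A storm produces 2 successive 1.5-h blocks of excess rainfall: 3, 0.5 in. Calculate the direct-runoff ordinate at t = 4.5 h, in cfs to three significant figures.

Q ≈ 60.9 cfs

By discrete convolution, Q_j = Σ (P_i / 1 in) · U_{j−i}.
At t = 4.5 h (j=3): Q = (3/1)·16.5 + (0.5/1)·22.8 = 60.9 cfs.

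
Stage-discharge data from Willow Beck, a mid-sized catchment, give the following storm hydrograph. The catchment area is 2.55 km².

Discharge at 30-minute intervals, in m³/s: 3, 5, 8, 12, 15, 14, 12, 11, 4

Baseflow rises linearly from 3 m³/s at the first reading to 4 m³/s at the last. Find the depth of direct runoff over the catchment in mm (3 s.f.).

Direct runoff: 0.00, 1.88, 4.75, 8.62, 11.50, 10.38, 8.25, 7.12, 0.00 m³/s; ΣQ_DR = 52.50 m³/s.
V = ΣQ_DR · Δt = 52.50 × 1800 s = 94500 m³.
Over A = 2.55 km², depth = V / A = 37.1 mm.

d ≈ 37.1 mm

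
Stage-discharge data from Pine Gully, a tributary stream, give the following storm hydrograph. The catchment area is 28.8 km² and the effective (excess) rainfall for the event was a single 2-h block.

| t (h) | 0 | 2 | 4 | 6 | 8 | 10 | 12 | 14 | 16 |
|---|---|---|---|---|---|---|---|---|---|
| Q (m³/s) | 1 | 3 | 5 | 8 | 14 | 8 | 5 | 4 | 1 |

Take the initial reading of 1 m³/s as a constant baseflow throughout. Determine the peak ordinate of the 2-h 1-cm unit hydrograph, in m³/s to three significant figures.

Direct runoff: 0.0, 2.0, 4.0, 7.0, 13.0, 7.0, 4.0, 3.0, 0.0 m³/s; ΣQ_DR = 40.00 m³/s, peak = 13.0 m³/s.
Runoff depth d = ΣQ_DR·Δt / A = 40.00 × 7200 / (28.8 km²) = 10.00 mm.
The 1-cm UH is the DRH scaled by (10 mm)/d, so U_p = 13.0 × 10/10.00 = 13.0 m³/s.

U_p ≈ 13.0 m³/s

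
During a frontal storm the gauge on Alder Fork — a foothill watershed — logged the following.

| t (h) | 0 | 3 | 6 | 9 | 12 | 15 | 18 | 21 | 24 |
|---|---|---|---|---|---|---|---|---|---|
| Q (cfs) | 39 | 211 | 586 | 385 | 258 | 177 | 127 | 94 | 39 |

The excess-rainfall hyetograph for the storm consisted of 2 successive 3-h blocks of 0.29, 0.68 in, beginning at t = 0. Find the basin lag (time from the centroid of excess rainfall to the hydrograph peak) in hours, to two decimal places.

t_L ≈ 2.40 h

Centroid of excess rainfall: t_c = Σ P_i·t̄_i / ΣP_i = 3.6031 h (block centres at 1.5, 4.5 h).
Hydrograph peak occurs at t = 6 h, so basin lag t_L = 6 − 3.6031 = 2.40 h.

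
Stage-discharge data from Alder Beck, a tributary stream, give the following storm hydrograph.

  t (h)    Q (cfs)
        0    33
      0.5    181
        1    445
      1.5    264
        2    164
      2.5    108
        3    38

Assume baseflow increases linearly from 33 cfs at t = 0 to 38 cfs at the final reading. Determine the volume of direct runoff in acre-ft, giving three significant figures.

Direct-runoff ordinates (Q − Q_b): 0.00, 147.17, 410.33, 228.50, 127.67, 70.83, 0.00 cfs.
ΣQ_DR = 984.5 cfs.
With Δt = 0.5 h = 1800 s, V = ΣQ_DR · Δt = 984.5 × 1800 = 1.77 × 10^6 ft³ = 40.7 acre-ft.

V ≈ 40.7 acre-ft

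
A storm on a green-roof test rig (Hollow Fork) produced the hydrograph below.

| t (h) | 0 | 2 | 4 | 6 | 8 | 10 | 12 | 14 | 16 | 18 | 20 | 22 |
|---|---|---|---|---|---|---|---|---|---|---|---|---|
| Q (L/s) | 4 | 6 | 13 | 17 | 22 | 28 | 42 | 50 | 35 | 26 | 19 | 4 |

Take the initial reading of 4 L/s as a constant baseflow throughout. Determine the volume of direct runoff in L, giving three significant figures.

Direct-runoff ordinates (Q − Q_b): 0.0, 2.0, 9.0, 13.0, 18.0, 24.0, 38.0, 46.0, 31.0, 22.0, 15.0, 0.0 L/s.
ΣQ_DR = 218.0 L/s.
With Δt = 2 h = 7200 s, V = ΣQ_DR · Δt = 218.0 × 7200 = 1.57 × 10^6 L.

V ≈ 1.57 × 10^6 L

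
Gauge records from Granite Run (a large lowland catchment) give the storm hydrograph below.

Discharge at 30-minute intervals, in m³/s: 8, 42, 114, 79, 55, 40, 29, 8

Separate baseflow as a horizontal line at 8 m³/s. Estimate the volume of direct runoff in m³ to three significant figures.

V ≈ 5.60 × 10^5 m³

Direct-runoff ordinates (Q − Q_b): 0.0, 34.0, 106.0, 71.0, 47.0, 32.0, 21.0, 0.0 m³/s.
ΣQ_DR = 311.0 m³/s.
With Δt = 0.5 h = 1800 s, V = ΣQ_DR · Δt = 311.0 × 1800 = 5.60 × 10^5 m³.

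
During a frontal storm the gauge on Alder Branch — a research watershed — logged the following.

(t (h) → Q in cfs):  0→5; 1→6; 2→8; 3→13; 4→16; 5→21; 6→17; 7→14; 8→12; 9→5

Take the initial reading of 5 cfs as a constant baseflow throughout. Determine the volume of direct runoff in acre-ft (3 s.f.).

V ≈ 5.54 acre-ft

Direct-runoff ordinates (Q − Q_b): 0.0, 1.0, 3.0, 8.0, 11.0, 16.0, 12.0, 9.0, 7.0, 0.0 cfs.
ΣQ_DR = 67.00 cfs.
With Δt = 1 h = 3600 s, V = ΣQ_DR · Δt = 67.00 × 3600 = 2.41 × 10^5 ft³ = 5.54 acre-ft.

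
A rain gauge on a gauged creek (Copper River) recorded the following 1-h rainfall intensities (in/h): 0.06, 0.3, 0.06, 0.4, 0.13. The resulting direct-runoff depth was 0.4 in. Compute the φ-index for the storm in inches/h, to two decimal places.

φ ≈ 0.15 in/h

Only the 2 blocks with intensity above φ contribute runoff: 0.3, 0.4 in/h.
Σ(I−φ)·Δt = d  ⇒  (0.3+0.4 − 2φ)·1 = 0.4
φ = (0.7000 − 0.4/1) / 2 = 0.15 in/h.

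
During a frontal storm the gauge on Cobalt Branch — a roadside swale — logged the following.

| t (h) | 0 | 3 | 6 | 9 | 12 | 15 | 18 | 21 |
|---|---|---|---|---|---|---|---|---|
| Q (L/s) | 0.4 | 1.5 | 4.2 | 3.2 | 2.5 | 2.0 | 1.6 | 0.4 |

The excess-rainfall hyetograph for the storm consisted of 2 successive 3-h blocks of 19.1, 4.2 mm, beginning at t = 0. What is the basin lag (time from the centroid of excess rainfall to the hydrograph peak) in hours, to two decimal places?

Centroid of excess rainfall: t_c = Σ P_i·t̄_i / ΣP_i = 2.0408 h (block centres at 1.5, 4.5 h).
Hydrograph peak occurs at t = 6 h, so basin lag t_L = 6 − 2.0408 = 3.96 h.

t_L ≈ 3.96 h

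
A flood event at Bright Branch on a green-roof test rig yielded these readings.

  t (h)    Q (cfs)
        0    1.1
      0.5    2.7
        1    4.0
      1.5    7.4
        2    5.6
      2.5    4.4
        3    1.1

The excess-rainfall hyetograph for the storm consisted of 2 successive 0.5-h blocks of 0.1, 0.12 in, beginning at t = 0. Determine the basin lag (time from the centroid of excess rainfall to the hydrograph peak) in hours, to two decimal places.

t_L ≈ 0.98 h

Centroid of excess rainfall: t_c = Σ P_i·t̄_i / ΣP_i = 0.5227 h (block centres at 0.25, 0.75 h).
Hydrograph peak occurs at t = 1.5 h, so basin lag t_L = 1.5 − 0.5227 = 0.98 h.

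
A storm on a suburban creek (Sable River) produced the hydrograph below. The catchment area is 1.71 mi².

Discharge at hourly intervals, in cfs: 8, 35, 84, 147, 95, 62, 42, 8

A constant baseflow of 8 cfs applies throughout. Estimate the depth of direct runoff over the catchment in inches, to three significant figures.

d ≈ 0.378 in

Direct runoff: 0.0, 27.0, 76.0, 139.0, 87.0, 54.0, 34.0, 0.0 cfs; ΣQ_DR = 417.0 cfs.
V = ΣQ_DR · Δt = 417.0 × 3600 s = 1.501 × 10^6 ft³.
Over A = 1.71 mi², depth = V / A = 0.378 in.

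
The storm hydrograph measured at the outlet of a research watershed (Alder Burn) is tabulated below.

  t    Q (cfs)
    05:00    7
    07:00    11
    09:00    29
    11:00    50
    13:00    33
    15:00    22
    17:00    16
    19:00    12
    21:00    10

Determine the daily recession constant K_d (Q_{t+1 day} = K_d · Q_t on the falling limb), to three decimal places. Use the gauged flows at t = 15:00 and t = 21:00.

Between t = 15:00 and t = 21:00 the flow falls from 22 to 10 cfs over 3×2 h = 6 h.
Per-interval ratio K = (10/22)^(1/3) = 0.7689; K_d = K^(24/2) = 0.043.

K_d ≈ 0.043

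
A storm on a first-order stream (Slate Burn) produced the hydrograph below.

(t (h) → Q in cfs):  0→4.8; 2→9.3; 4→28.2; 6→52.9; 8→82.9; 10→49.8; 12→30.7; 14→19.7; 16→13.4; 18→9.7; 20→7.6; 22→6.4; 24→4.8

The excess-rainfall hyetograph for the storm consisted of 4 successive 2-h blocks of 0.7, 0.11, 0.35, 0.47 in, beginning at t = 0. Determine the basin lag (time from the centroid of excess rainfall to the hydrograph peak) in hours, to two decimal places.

t_L ≈ 4.28 h

Centroid of excess rainfall: t_c = Σ P_i·t̄_i / ΣP_i = 3.7239 h (block centres at 1, 3, 5, 7 h).
Hydrograph peak occurs at t = 8 h, so basin lag t_L = 8 − 3.7239 = 4.28 h.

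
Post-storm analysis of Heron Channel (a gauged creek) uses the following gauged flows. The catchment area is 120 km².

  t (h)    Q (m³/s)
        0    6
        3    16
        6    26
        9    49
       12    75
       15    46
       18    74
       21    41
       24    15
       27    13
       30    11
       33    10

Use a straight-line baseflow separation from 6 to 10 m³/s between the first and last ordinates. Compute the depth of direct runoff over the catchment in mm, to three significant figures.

Direct runoff: 0.00, 9.64, 19.27, 41.91, 67.55, 38.18, 65.82, 32.45, 6.09, 3.73, 1.36, 0.00 m³/s; ΣQ_DR = 286.0 m³/s.
V = ΣQ_DR · Δt = 286.0 × 10800 s = 3.089 × 10^6 m³.
Over A = 120 km², depth = V / A = 25.7 mm.

d ≈ 25.7 mm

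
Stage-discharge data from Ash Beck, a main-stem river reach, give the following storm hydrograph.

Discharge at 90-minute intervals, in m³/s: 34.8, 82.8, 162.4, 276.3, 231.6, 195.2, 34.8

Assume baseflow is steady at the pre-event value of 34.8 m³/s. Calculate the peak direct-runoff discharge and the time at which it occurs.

Q_p = 241.5 m³/s at t = 4.5 h

Subtracting baseflow gives direct-runoff ordinates: 0.0, 48.0, 127.6, 241.5, 196.8, 160.4, 0.0 m³/s.
The maximum is 241.5 m³/s, occurring at the reading for t = 4.5 h.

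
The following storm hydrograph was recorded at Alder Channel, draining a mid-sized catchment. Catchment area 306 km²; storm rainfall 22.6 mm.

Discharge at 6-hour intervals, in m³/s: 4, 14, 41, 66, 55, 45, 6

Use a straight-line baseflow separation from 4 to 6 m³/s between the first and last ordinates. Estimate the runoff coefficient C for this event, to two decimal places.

C ≈ 0.61

ΣQ_DR = 196.0 m³/s; V = ΣQ_DR·Δt = 4.234 × 10^6 m³.
Runoff depth d = V / A = 13.84 mm.
C = d / P = 13.84 / 22.6 = 0.61.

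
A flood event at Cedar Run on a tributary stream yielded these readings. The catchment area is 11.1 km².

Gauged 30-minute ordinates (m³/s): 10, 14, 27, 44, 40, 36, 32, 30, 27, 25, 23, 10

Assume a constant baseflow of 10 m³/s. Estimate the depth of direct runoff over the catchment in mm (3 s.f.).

d ≈ 32.1 mm

Direct runoff: 0.0, 4.0, 17.0, 34.0, 30.0, 26.0, 22.0, 20.0, 17.0, 15.0, 13.0, 0.0 m³/s; ΣQ_DR = 198.0 m³/s.
V = ΣQ_DR · Δt = 198.0 × 1800 s = 3.564 × 10^5 m³.
Over A = 11.1 km², depth = V / A = 32.1 mm.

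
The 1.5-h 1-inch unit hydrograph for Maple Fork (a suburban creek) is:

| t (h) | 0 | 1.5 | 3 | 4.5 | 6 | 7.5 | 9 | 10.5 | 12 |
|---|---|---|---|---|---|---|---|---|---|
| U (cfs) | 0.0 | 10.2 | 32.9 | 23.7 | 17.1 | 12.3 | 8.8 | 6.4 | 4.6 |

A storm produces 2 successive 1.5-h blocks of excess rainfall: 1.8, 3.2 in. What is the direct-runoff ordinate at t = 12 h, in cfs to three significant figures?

Q ≈ 28.8 cfs

By discrete convolution, Q_j = Σ (P_i / 1 in) · U_{j−i}.
At t = 12 h (j=8): Q = (1.8/1)·4.6 + (3.2/1)·6.4 = 28.8 cfs.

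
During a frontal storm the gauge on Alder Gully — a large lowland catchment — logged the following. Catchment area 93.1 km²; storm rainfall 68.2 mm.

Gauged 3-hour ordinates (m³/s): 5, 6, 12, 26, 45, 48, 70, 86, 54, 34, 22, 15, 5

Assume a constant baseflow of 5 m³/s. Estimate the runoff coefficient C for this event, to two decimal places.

C ≈ 0.62

ΣQ_DR = 363.0 m³/s; V = ΣQ_DR·Δt = 3.920 × 10^6 m³.
Runoff depth d = V / A = 42.11 mm.
C = d / P = 42.11 / 68.2 = 0.62.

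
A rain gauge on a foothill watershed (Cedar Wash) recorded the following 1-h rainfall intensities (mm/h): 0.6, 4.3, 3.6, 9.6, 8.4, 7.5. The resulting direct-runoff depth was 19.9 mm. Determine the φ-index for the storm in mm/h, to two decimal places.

φ ≈ 2.70 mm/h

Only the 5 blocks with intensity above φ contribute runoff: 4.3, 3.6, 9.6, 8.4, 7.5 mm/h.
Σ(I−φ)·Δt = d  ⇒  (4.3+3.6+9.6+8.4+7.5 − 5φ)·1 = 19.9
φ = (33.40 − 19.9/1) / 5 = 2.70 mm/h.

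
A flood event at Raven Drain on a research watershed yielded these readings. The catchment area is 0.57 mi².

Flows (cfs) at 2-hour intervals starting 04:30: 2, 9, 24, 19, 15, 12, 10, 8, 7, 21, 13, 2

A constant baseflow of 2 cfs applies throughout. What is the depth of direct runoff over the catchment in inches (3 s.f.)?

Direct runoff: 0.0, 7.0, 22.0, 17.0, 13.0, 10.0, 8.0, 6.0, 5.0, 19.0, 11.0, 0.0 cfs; ΣQ_DR = 118.0 cfs.
V = ΣQ_DR · Δt = 118.0 × 7200 s = 8.496 × 10^5 ft³.
Over A = 0.57 mi², depth = V / A = 0.642 in.

d ≈ 0.642 in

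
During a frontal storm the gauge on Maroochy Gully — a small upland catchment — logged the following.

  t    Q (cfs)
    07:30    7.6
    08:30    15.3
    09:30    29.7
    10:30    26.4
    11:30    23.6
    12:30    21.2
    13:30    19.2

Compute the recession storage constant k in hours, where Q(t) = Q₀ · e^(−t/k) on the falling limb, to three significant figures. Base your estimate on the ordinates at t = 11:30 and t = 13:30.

On the falling limb, Q drops from 23.6 to 19.2 cfs between t = 11:30 and t = 13:30 (Δt = 2 h).
k = −Δt / ln(Q₂/Q₁) = −2 / ln(19.2/23.6) = 9.69 h.

k ≈ 9.69 h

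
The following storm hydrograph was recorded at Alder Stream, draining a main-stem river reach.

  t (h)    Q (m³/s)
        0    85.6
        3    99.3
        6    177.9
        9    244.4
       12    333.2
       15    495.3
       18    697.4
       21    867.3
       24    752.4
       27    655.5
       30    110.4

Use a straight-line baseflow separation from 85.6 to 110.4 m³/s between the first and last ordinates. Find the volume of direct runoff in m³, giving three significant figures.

V ≈ 3.72 × 10^7 m³

Direct-runoff ordinates (Q − Q_b): 0.00, 11.22, 87.34, 151.36, 237.68, 397.30, 596.92, 764.34, 646.96, 547.58, 0.00 m³/s.
ΣQ_DR = 3441 m³/s.
With Δt = 3 h = 10800 s, V = ΣQ_DR · Δt = 3441 × 10800 = 3.72 × 10^7 m³.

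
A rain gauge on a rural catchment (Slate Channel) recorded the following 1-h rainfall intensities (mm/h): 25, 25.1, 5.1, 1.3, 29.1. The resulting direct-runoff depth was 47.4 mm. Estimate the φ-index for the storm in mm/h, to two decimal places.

Only the 3 blocks with intensity above φ contribute runoff: 25, 25.1, 29.1 mm/h.
Σ(I−φ)·Δt = d  ⇒  (25+25.1+29.1 − 3φ)·1 = 47.4
φ = (79.20 − 47.4/1) / 3 = 10.60 mm/h.

φ ≈ 10.60 mm/h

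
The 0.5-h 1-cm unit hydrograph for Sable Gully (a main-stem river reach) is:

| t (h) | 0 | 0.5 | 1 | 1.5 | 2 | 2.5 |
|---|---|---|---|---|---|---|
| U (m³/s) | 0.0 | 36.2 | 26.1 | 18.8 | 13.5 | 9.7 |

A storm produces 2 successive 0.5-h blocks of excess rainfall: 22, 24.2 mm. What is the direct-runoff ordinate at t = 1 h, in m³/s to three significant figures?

By discrete convolution, Q_j = Σ (P_i / 10 mm) · U_{j−i}.
At t = 1 h (j=2): Q = (22/10)·26.1 + (24.2/10)·36.2 = 145 m³/s.

Q ≈ 145 m³/s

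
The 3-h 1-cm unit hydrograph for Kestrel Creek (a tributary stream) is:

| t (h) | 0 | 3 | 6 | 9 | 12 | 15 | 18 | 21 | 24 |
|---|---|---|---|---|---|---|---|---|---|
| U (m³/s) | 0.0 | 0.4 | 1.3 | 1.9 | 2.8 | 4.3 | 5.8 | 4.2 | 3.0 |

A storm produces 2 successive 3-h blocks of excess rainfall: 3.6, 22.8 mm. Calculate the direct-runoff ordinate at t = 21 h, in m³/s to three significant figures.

Q ≈ 14.7 m³/s

By discrete convolution, Q_j = Σ (P_i / 10 mm) · U_{j−i}.
At t = 21 h (j=7): Q = (3.6/10)·4.2 + (22.8/10)·5.8 = 14.7 m³/s.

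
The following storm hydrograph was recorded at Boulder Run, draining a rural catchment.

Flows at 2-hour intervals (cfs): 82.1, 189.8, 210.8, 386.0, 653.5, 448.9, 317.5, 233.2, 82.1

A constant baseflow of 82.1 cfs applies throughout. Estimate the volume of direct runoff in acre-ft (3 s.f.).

V ≈ 308 acre-ft

Direct-runoff ordinates (Q − Q_b): 0.0, 107.7, 128.7, 303.9, 571.4, 366.8, 235.4, 151.1, 0.0 cfs.
ΣQ_DR = 1865 cfs.
With Δt = 2 h = 7200 s, V = ΣQ_DR · Δt = 1865 × 7200 = 1.34 × 10^7 ft³ = 308 acre-ft.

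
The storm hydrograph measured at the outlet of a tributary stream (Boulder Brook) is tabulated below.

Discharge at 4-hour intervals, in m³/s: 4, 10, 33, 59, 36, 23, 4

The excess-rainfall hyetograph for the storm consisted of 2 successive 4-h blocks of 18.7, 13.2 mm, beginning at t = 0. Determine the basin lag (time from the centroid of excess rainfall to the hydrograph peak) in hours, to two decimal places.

Centroid of excess rainfall: t_c = Σ P_i·t̄_i / ΣP_i = 3.6552 h (block centres at 2, 6 h).
Hydrograph peak occurs at t = 12 h, so basin lag t_L = 12 − 3.6552 = 8.34 h.

t_L ≈ 8.34 h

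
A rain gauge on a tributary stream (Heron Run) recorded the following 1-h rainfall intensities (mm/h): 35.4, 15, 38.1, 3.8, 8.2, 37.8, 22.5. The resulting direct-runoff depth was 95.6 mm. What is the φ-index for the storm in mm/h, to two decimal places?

φ ≈ 10.64 mm/h

Only the 5 blocks with intensity above φ contribute runoff: 35.4, 15, 38.1, 37.8, 22.5 mm/h.
Σ(I−φ)·Δt = d  ⇒  (35.4+15+38.1+37.8+22.5 − 5φ)·1 = 95.6
φ = (148.8 − 95.6/1) / 5 = 10.64 mm/h.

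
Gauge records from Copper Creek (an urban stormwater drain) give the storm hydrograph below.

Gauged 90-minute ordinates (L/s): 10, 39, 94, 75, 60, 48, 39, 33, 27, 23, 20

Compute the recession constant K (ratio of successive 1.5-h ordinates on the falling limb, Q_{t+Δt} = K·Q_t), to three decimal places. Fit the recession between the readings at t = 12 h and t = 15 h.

Using the recession-limb readings at t = 12 h and t = 15 h: Q falls from 27 to 20 L/s over 2 intervals.
K = (Q₂/Q₁)^(1/2) = (20/27)^(1/2) = 0.861.

K ≈ 0.861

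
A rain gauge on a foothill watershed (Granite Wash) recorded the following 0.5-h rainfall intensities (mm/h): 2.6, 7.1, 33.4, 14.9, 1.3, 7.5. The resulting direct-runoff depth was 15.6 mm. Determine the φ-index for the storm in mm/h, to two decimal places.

Only the 2 blocks with intensity above φ contribute runoff: 33.4, 14.9 mm/h.
Σ(I−φ)·Δt = d  ⇒  (33.4+14.9 − 2φ)·0.5 = 15.6
φ = (48.30 − 15.6/0.5) / 2 = 8.55 mm/h.

φ ≈ 8.55 mm/h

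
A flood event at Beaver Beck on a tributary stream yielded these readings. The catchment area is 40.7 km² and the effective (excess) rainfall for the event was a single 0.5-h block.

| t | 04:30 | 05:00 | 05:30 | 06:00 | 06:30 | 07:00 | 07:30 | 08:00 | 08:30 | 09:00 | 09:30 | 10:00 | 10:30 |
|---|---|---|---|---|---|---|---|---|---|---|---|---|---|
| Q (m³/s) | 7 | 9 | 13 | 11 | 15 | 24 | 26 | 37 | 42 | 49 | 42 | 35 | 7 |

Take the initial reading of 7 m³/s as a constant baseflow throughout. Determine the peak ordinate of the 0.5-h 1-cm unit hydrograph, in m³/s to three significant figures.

Direct runoff: 0.0, 2.0, 6.0, 4.0, 8.0, 17.0, 19.0, 30.0, 35.0, 42.0, 35.0, 28.0, 0.0 m³/s; ΣQ_DR = 226.0 m³/s, peak = 42.0 m³/s.
Runoff depth d = ΣQ_DR·Δt / A = 226.0 × 1800 / (40.7 km²) = 9.995 mm.
The 1-cm UH is the DRH scaled by (10 mm)/d, so U_p = 42.0 × 10/9.995 = 42.0 m³/s.

U_p ≈ 42.0 m³/s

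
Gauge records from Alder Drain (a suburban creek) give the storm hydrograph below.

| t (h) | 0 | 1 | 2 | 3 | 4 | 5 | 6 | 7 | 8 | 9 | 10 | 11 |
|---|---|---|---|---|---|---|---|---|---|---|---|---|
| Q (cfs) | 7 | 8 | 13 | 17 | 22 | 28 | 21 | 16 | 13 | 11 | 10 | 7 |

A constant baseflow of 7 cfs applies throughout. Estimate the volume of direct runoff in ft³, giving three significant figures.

Direct-runoff ordinates (Q − Q_b): 0.0, 1.0, 6.0, 10.0, 15.0, 21.0, 14.0, 9.0, 6.0, 4.0, 3.0, 0.0 cfs.
ΣQ_DR = 89.00 cfs.
With Δt = 1 h = 3600 s, V = ΣQ_DR · Δt = 89.00 × 3600 = 3.20 × 10^5 ft³.

V ≈ 3.20 × 10^5 ft³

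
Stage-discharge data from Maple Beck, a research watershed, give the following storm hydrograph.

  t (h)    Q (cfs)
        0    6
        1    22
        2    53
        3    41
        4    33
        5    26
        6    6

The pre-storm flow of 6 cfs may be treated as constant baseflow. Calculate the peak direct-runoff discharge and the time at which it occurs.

Q_p = 47.0 cfs at t = 2 h

Subtracting baseflow gives direct-runoff ordinates: 0.0, 16.0, 47.0, 35.0, 27.0, 20.0, 0.0 cfs.
The maximum is 47.0 cfs, occurring at the reading for t = 2 h.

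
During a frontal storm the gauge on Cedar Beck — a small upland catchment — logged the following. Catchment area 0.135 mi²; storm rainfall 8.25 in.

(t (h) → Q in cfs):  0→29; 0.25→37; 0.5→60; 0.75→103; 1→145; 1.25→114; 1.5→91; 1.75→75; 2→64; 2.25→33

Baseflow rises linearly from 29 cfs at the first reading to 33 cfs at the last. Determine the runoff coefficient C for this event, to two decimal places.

C ≈ 0.15

ΣQ_DR = 441.0 cfs; V = ΣQ_DR·Δt = 3.969 × 10^5 ft³.
Runoff depth d = V / A = 1.265 in.
C = d / P = 1.265 / 8.25 = 0.15.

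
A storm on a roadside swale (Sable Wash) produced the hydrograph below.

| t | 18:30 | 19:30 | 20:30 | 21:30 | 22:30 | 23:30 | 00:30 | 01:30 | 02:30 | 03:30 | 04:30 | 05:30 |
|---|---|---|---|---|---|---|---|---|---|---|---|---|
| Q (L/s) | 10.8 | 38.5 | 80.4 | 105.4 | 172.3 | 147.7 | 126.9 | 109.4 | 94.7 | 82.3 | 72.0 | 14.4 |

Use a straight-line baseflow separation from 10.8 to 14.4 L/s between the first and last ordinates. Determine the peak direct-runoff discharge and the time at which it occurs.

Q_p = 160.19 L/s at t = 22:30

Subtracting baseflow gives direct-runoff ordinates: 0.00, 27.37, 68.95, 93.62, 160.19, 135.26, 114.14, 96.31, 81.28, 68.55, 57.93, 0.00 L/s.
The maximum is 160.19 L/s, occurring at the reading for t = 22:30.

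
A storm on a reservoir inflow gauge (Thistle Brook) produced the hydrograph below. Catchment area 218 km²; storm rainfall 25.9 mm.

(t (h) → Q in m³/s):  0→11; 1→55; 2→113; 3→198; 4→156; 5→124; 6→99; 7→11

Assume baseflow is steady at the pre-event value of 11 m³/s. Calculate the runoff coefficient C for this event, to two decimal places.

C ≈ 0.43

ΣQ_DR = 679.0 m³/s; V = ΣQ_DR·Δt = 2.444 × 10^6 m³.
Runoff depth d = V / A = 11.21 mm.
C = d / P = 11.21 / 25.9 = 0.43.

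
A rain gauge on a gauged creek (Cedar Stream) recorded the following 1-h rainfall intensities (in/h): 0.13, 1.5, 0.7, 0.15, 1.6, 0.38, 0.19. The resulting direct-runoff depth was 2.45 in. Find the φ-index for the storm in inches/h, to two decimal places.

φ ≈ 0.45 in/h

Only the 3 blocks with intensity above φ contribute runoff: 1.5, 0.7, 1.6 in/h.
Σ(I−φ)·Δt = d  ⇒  (1.5+0.7+1.6 − 3φ)·1 = 2.45
φ = (3.800 − 2.45/1) / 3 = 0.45 in/h.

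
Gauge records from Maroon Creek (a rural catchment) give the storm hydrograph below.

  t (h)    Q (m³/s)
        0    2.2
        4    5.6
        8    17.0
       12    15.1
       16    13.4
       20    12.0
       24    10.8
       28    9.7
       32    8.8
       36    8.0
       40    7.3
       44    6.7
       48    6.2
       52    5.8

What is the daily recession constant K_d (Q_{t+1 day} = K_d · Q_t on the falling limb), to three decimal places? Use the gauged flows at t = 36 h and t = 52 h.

Between t = 36 h and t = 52 h the flow falls from 8.0 to 5.8 m³/s over 4×4 h = 16 h.
Per-interval ratio K = (5.8/8.0)^(1/4) = 0.9228; K_d = K^(24/4) = 0.617.

K_d ≈ 0.617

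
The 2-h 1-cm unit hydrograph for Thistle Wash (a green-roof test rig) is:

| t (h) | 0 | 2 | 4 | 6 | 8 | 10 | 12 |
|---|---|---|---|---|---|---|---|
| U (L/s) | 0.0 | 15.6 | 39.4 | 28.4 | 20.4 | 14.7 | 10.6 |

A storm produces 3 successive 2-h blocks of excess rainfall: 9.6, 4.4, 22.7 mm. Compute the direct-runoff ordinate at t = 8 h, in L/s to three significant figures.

Q ≈ 122 L/s

By discrete convolution, Q_j = Σ (P_i / 10 mm) · U_{j−i}.
At t = 8 h (j=4): Q = (9.6/10)·20.4 + (4.4/10)·28.4 + (22.7/10)·39.4 = 122 L/s.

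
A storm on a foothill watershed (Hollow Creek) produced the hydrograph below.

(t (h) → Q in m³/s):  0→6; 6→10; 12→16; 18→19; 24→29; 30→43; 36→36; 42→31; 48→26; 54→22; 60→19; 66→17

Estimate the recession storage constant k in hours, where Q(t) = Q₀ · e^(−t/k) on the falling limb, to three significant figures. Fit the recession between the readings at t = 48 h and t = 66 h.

On the falling limb, Q drops from 26 to 17 m³/s between t = 48 h and t = 66 h (Δt = 18 h).
k = −Δt / ln(Q₂/Q₁) = −18 / ln(17/26) = 42.4 h.

k ≈ 42.4 h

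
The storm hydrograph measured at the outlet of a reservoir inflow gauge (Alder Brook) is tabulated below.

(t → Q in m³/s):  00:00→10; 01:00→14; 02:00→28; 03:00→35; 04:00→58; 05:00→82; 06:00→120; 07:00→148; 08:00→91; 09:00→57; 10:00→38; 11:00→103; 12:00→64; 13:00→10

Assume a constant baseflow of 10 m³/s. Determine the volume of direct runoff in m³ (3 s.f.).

Direct-runoff ordinates (Q − Q_b): 0.0, 4.0, 18.0, 25.0, 48.0, 72.0, 110.0, 138.0, 81.0, 47.0, 28.0, 93.0, 54.0, 0.0 m³/s.
ΣQ_DR = 718.0 m³/s.
With Δt = 1 h = 3600 s, V = ΣQ_DR · Δt = 718.0 × 3600 = 2.58 × 10^6 m³.

V ≈ 2.58 × 10^6 m³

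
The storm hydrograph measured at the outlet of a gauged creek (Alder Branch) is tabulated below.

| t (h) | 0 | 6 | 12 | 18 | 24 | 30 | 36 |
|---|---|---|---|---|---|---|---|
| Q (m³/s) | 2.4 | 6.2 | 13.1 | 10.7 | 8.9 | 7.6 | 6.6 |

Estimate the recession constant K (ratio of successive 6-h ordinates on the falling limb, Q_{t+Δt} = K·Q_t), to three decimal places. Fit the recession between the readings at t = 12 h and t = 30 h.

Using the recession-limb readings at t = 12 h and t = 30 h: Q falls from 13.1 to 7.6 m³/s over 3 intervals.
K = (Q₂/Q₁)^(1/3) = (7.6/13.1)^(1/3) = 0.834.

K ≈ 0.834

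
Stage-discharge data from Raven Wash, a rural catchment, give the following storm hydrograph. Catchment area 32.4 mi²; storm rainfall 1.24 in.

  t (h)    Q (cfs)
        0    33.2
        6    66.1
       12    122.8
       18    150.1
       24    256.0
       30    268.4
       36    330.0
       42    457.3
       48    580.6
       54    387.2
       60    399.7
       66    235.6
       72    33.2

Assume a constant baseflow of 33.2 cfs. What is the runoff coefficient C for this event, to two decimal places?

C ≈ 0.67

ΣQ_DR = 2889 cfs; V = ΣQ_DR·Δt = 6.239 × 10^7 ft³.
Runoff depth d = V / A = 0.8289 in.
C = d / P = 0.8289 / 1.24 = 0.67.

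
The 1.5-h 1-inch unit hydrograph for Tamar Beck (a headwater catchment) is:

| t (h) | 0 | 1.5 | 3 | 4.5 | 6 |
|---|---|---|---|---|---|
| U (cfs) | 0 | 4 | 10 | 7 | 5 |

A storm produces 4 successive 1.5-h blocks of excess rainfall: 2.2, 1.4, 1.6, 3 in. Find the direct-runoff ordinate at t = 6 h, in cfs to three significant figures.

By discrete convolution, Q_j = Σ (P_i / 1 in) · U_{j−i}.
At t = 6 h (j=4): Q = (2.2/1)·5 + (1.4/1)·7 + (1.6/1)·10 + (3/1)·4 = 48.8 cfs.

Q ≈ 48.8 cfs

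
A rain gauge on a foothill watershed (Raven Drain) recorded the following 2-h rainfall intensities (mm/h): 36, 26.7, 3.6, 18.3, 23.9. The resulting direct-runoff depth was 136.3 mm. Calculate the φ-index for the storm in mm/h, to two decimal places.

Only the 4 blocks with intensity above φ contribute runoff: 36, 26.7, 18.3, 23.9 mm/h.
Σ(I−φ)·Δt = d  ⇒  (36+26.7+18.3+23.9 − 4φ)·2 = 136.3
φ = (104.9 − 136.3/2) / 4 = 9.19 mm/h.

φ ≈ 9.19 mm/h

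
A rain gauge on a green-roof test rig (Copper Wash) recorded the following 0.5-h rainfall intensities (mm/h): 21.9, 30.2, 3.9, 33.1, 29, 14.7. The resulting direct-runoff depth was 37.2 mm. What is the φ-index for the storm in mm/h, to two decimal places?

Only the 5 blocks with intensity above φ contribute runoff: 21.9, 30.2, 33.1, 29, 14.7 mm/h.
Σ(I−φ)·Δt = d  ⇒  (21.9+30.2+33.1+29+14.7 − 5φ)·0.5 = 37.2
φ = (128.9 − 37.2/0.5) / 5 = 10.90 mm/h.

φ ≈ 10.90 mm/h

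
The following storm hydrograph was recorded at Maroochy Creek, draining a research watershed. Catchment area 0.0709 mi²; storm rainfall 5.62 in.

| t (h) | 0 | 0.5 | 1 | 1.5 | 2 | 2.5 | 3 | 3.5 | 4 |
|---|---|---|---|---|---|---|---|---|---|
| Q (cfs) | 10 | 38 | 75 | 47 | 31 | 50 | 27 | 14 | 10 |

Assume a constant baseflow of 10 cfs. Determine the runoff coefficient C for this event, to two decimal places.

ΣQ_DR = 212.0 cfs; V = ΣQ_DR·Δt = 3.816 × 10^5 ft³.
Runoff depth d = V / A = 2.317 in.
C = d / P = 2.317 / 5.62 = 0.41.

C ≈ 0.41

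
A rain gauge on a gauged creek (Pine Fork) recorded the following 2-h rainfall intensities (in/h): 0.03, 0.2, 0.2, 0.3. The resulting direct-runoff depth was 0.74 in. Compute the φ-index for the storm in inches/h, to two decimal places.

Only the 3 blocks with intensity above φ contribute runoff: 0.2, 0.2, 0.3 in/h.
Σ(I−φ)·Δt = d  ⇒  (0.2+0.2+0.3 − 3φ)·2 = 0.74
φ = (0.7000 − 0.74/2) / 3 = 0.11 in/h.

φ ≈ 0.11 in/h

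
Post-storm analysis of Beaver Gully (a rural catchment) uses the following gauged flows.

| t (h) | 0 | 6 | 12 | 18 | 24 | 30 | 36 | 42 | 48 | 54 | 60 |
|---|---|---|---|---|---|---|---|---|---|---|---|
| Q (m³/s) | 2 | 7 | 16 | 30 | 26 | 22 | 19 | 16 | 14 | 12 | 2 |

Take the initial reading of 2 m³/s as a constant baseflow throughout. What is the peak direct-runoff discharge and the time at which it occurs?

Subtracting baseflow gives direct-runoff ordinates: 0.0, 5.0, 14.0, 28.0, 24.0, 20.0, 17.0, 14.0, 12.0, 10.0, 0.0 m³/s.
The maximum is 28.0 m³/s, occurring at the reading for t = 18 h.

Q_p = 28.0 m³/s at t = 18 h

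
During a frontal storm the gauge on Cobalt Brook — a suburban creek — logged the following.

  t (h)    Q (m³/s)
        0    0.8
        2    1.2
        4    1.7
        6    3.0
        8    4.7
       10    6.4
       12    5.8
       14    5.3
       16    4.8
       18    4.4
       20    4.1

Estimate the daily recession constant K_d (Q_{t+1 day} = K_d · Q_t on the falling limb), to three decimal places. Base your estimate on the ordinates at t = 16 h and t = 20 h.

K_d ≈ 0.388

Between t = 16 h and t = 20 h the flow falls from 4.8 to 4.1 m³/s over 2×2 h = 4 h.
Per-interval ratio K = (4.1/4.8)^(1/2) = 0.9242; K_d = K^(24/2) = 0.388.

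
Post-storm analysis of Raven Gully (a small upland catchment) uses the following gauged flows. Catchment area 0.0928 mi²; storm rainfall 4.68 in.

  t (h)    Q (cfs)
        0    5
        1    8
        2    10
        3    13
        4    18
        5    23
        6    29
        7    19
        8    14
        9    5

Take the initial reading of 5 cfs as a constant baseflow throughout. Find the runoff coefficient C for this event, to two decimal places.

ΣQ_DR = 94.00 cfs; V = ΣQ_DR·Δt = 3.384 × 10^5 ft³.
Runoff depth d = V / A = 1.570 in.
C = d / P = 1.570 / 4.68 = 0.34.

C ≈ 0.34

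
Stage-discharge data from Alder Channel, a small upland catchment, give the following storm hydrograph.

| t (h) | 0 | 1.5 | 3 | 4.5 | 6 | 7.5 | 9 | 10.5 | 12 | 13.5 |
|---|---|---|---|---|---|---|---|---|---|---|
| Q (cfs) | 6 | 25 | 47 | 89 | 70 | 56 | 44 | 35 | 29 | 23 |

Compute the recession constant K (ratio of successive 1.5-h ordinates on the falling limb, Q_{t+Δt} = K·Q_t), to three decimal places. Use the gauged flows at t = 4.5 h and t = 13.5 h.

Using the recession-limb readings at t = 4.5 h and t = 13.5 h: Q falls from 89 to 23 cfs over 6 intervals.
K = (Q₂/Q₁)^(1/6) = (23/89)^(1/6) = 0.798.

K ≈ 0.798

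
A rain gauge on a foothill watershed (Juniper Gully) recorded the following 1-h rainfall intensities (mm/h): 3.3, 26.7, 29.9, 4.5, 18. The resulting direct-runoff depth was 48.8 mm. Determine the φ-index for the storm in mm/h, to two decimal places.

Only the 3 blocks with intensity above φ contribute runoff: 26.7, 29.9, 18 mm/h.
Σ(I−φ)·Δt = d  ⇒  (26.7+29.9+18 − 3φ)·1 = 48.8
φ = (74.60 − 48.8/1) / 3 = 8.60 mm/h.

φ ≈ 8.60 mm/h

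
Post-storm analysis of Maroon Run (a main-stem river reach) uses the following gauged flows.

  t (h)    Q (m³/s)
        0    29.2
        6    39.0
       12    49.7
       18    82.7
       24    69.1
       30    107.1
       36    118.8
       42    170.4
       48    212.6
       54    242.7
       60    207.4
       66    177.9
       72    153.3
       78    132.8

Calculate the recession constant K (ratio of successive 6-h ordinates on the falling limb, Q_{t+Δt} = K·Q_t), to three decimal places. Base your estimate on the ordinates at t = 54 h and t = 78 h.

K ≈ 0.860

Using the recession-limb readings at t = 54 h and t = 78 h: Q falls from 242.7 to 132.8 m³/s over 4 intervals.
K = (Q₂/Q₁)^(1/4) = (132.8/242.7)^(1/4) = 0.860.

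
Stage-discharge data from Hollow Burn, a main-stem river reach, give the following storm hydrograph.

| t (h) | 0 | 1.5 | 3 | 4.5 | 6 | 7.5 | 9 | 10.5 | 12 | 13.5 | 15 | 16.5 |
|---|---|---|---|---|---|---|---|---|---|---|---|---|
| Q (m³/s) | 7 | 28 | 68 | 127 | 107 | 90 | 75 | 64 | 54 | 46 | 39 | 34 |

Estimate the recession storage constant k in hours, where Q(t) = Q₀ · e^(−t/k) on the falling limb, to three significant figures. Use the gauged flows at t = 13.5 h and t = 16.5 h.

On the falling limb, Q drops from 46 to 34 m³/s between t = 13.5 h and t = 16.5 h (Δt = 3 h).
k = −Δt / ln(Q₂/Q₁) = −3 / ln(34/46) = 9.92 h.

k ≈ 9.92 h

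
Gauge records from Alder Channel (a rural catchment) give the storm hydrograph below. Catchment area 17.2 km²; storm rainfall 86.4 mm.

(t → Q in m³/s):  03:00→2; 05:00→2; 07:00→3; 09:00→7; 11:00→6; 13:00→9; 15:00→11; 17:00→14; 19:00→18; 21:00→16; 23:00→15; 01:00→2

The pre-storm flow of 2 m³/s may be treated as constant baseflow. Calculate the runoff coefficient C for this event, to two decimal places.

C ≈ 0.39

ΣQ_DR = 81.00 m³/s; V = ΣQ_DR·Δt = 5.832 × 10^5 m³.
Runoff depth d = V / A = 33.91 mm.
C = d / P = 33.91 / 86.4 = 0.39.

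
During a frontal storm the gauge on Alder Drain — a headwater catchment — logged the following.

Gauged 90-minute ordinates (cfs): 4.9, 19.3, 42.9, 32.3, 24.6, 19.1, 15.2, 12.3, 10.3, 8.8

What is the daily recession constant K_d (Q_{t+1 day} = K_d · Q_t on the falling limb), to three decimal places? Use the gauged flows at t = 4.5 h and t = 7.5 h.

K_d ≈ 0.015

Between t = 4.5 h and t = 7.5 h the flow falls from 32.3 to 19.1 cfs over 2×1.5 h = 3 h.
Per-interval ratio K = (19.1/32.3)^(1/2) = 0.7690; K_d = K^(24/1.5) = 0.015.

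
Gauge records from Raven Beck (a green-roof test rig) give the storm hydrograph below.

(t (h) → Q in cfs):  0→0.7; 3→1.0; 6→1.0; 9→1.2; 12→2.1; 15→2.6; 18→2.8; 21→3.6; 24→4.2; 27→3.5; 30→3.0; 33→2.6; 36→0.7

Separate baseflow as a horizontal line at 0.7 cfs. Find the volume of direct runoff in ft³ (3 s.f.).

Direct-runoff ordinates (Q − Q_b): 0.0, 0.3, 0.3, 0.5, 1.4, 1.9, 2.1, 2.9, 3.5, 2.8, 2.3, 1.9, 0.0 cfs.
ΣQ_DR = 19.90 cfs.
With Δt = 3 h = 10800 s, V = ΣQ_DR · Δt = 19.90 × 10800 = 2.15 × 10^5 ft³.

V ≈ 2.15 × 10^5 ft³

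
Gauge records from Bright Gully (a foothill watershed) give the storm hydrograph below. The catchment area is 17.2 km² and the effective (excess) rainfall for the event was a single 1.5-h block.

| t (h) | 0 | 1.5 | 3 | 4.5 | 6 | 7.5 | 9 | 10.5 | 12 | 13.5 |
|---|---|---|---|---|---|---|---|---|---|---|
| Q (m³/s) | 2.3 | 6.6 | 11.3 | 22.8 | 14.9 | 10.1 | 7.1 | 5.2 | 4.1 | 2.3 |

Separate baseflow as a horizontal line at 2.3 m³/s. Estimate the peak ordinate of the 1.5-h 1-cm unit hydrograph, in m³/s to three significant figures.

U_p ≈ 10.3 m³/s

Direct runoff: 0.0, 4.3, 9.0, 20.5, 12.6, 7.8, 4.8, 2.9, 1.8, 0.0 m³/s; ΣQ_DR = 63.70 m³/s, peak = 20.5 m³/s.
Runoff depth d = ΣQ_DR·Δt / A = 63.70 × 5400 / (17.2 km²) = 20.00 mm.
The 1-cm UH is the DRH scaled by (10 mm)/d, so U_p = 20.5 × 10/20.00 = 10.3 m³/s.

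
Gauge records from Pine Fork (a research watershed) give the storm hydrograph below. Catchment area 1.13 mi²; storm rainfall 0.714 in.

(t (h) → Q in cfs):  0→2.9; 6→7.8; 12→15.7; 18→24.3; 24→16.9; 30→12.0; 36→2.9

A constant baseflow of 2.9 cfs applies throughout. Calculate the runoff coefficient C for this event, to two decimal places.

C ≈ 0.72

ΣQ_DR = 62.20 cfs; V = ΣQ_DR·Δt = 1.344 × 10^6 ft³.
Runoff depth d = V / A = 0.5118 in.
C = d / P = 0.5118 / 0.714 = 0.72.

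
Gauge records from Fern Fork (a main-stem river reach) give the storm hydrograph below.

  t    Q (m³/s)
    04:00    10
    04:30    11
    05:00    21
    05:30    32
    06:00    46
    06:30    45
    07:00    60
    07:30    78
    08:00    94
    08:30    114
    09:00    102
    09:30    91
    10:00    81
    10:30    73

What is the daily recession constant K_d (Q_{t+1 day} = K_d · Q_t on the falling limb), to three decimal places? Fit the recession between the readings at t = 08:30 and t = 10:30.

K_d ≈ 0.005

Between t = 08:30 and t = 10:30 the flow falls from 114 to 73 m³/s over 4×0.5 h = 2 h.
Per-interval ratio K = (73/114)^(1/4) = 0.8945; K_d = K^(24/0.5) = 0.005.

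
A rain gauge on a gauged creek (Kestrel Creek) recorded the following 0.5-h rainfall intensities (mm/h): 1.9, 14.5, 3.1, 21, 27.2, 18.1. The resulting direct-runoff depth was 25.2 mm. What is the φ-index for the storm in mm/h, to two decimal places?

φ ≈ 7.60 mm/h

Only the 4 blocks with intensity above φ contribute runoff: 14.5, 21, 27.2, 18.1 mm/h.
Σ(I−φ)·Δt = d  ⇒  (14.5+21+27.2+18.1 − 4φ)·0.5 = 25.2
φ = (80.80 − 25.2/0.5) / 4 = 7.60 mm/h.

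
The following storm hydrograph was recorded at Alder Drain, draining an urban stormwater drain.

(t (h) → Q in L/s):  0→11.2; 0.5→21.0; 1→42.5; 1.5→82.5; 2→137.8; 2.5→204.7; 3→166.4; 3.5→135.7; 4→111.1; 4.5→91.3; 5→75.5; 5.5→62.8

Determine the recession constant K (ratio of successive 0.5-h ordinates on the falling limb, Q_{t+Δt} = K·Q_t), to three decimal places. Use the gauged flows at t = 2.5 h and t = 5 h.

K ≈ 0.819

Using the recession-limb readings at t = 2.5 h and t = 5 h: Q falls from 204.7 to 75.5 L/s over 5 intervals.
K = (Q₂/Q₁)^(1/5) = (75.5/204.7)^(1/5) = 0.819.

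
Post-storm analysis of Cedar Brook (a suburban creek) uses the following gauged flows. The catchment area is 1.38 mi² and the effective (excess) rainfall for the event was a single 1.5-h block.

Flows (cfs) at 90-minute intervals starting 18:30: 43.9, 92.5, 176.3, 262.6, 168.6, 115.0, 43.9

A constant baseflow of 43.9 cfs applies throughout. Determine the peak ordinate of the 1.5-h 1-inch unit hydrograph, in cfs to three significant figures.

U_p ≈ 218 cfs

Direct runoff: 0.0, 48.6, 132.4, 218.7, 124.7, 71.1, 0.0 cfs; ΣQ_DR = 595.5 cfs, peak = 218.7 cfs.
Runoff depth d = ΣQ_DR·Δt / A = 595.5 × 5400 / (1.38 mi²) = 1.003 in.
The 1-inch UH is the DRH scaled by (1 in)/d, so U_p = 218.7 × 1/1.003 = 218 cfs.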